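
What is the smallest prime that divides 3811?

3811 is odd.
Digit sum 13, not divisible by 3.
Ends in 1: not divisible by 5.
7: 3811 = 7·544 + 3
11: 3811 = 11·346 + 5
13: 3811 = 13·293 + 2
17: 3811 = 17·224 + 3
19: 3811 = 19·200 + 11
23: 3811 = 23·165 + 16
29: 3811 = 29·131 + 12
31: 3811 = 31·122 + 29
37: 3811 = 37·103

37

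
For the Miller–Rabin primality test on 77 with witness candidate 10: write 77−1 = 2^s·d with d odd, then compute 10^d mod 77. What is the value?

77 − 1 = 76 = 2^2 · 19, so d = 19.
10^1 ≡ 10 (mod 77)
10^2 ≡ 10^2 = 100 ≡ 23 (mod 77)
10^4 ≡ 23^2 = 529 ≡ 67 (mod 77)
10^8 ≡ 67^2 = 4489 ≡ 23 (mod 77)
10^16 ≡ 23^2 = 529 ≡ 67 (mod 77)
19 = 16 + 2 + 1 in binary powers of 2.
So 10^19 ≡ 67 · 23 · 10 ≡ 10 (mod 77).
Squaring chain: 10 → 23; never reaches −1, so base 10 is a Miller–Rabin witness that 77 is composite.

10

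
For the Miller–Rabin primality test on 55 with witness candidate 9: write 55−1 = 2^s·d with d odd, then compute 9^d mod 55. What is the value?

4

55 − 1 = 54 = 2^1 · 27, so d = 27.
9^1 ≡ 9 (mod 55)
9^2 ≡ 9^2 = 81 ≡ 26 (mod 55)
9^4 ≡ 26^2 = 676 ≡ 16 (mod 55)
9^8 ≡ 16^2 = 256 ≡ 36 (mod 55)
9^16 ≡ 36^2 = 1296 ≡ 31 (mod 55)
27 = 16 + 8 + 2 + 1 in binary powers of 2.
So 9^27 ≡ 31 · 36 · 26 · 9 ≡ 4 (mod 55).
Squaring chain: 4; never reaches −1, so base 9 is a Miller–Rabin witness that 55 is composite.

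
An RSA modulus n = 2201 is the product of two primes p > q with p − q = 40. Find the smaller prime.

31

Since p = q + 40, we have 2201 = q(q + 40), so q² + 40q − 2201 = 0.
Discriminant: 40² + 4·2201 = 1600 + 8804 = 10404; √10404 = 102.
q = (−40 + 102)/2 = 31, and p = q + 40 = 71.
Check: 31 · 71 = 2201.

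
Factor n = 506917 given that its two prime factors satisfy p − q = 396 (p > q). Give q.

Since p = q + 396, we have 506917 = q(q + 396), so q² + 396q − 506917 = 0.
Discriminant: 396² + 4·506917 = 156816 + 2027668 = 2184484; √2184484 = 1478.
q = (−396 + 1478)/2 = 541, and p = q + 396 = 937.
Check: 541 · 937 = 506917.

541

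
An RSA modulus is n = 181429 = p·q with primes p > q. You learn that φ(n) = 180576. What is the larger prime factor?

457

φ(n) = (p−1)(q−1) = n − (p+q) + 1, so p + q = 181429 − 180576 + 1 = 854.
p and q are the roots of t² − 854t + 181429 = 0.
Discriminant: 854² − 4·181429 = 729316 − 725716 = 3600; √3600 = 60.
q = (854 − 60)/2 = 397, p = (854 + 60)/2 = 457.
Check: 397 · 457 = 181429.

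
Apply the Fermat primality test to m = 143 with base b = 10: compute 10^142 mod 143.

10^1 ≡ 10 (mod 143)
10^2 ≡ 10^2 = 100 ≡ 100 (mod 143)
10^4 ≡ 100^2 = 10000 ≡ 133 (mod 143)
10^8 ≡ 133^2 = 17689 ≡ 100 (mod 143)
10^16 ≡ 100^2 = 10000 ≡ 133 (mod 143)
10^32 ≡ 133^2 = 17689 ≡ 100 (mod 143)
10^64 ≡ 100^2 = 10000 ≡ 133 (mod 143)
10^128 ≡ 133^2 = 17689 ≡ 100 (mod 143)
142 = 128 + 8 + 4 + 2 in binary powers of 2.
So 10^142 ≡ 100 · 100 · 133 · 100 ≡ 133 (mod 143).
Since 133 ≠ 1, base 10 is a Fermat witness: 143 is composite.

133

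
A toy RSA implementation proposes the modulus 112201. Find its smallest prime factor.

112201 is odd.
Digit sum 7, not divisible by 3.
Ends in 1: not divisible by 5.
7: 112201 = 7·16028 + 5
11: 112201 = 11·10200 + 1
13: 112201 = 13·8630 + 11
17: 112201 = 17·6600 + 1
19: 112201 = 19·5905 + 6
23: 112201 = 23·4878 + 7
29: 112201 = 29·3869

29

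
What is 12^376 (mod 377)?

12^1 ≡ 12 (mod 377)
12^2 ≡ 12^2 = 144 ≡ 144 (mod 377)
12^4 ≡ 144^2 = 20736 ≡ 1 (mod 377)
12^8 ≡ 1^2 = 1 ≡ 1 (mod 377)
12^16 ≡ 1^2 = 1 ≡ 1 (mod 377)
12^32 ≡ 1^2 = 1 ≡ 1 (mod 377)
12^64 ≡ 1^2 = 1 ≡ 1 (mod 377)
12^128 ≡ 1^2 = 1 ≡ 1 (mod 377)
12^256 ≡ 1^2 = 1 ≡ 1 (mod 377)
376 = 256 + 64 + 32 + 16 + 8 in binary powers of 2.
So 12^376 ≡ 1 · 1 · 1 · 1 · 1 ≡ 1 (mod 377).
Since the result is 1, base 12 gives no evidence that 377 is composite.

1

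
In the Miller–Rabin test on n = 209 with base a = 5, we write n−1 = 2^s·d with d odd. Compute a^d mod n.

209 − 1 = 208 = 2^4 · 13, so d = 13.
5^1 ≡ 5 (mod 209)
5^2 ≡ 5^2 = 25 ≡ 25 (mod 209)
5^4 ≡ 25^2 = 625 ≡ 207 (mod 209)
5^8 ≡ 207^2 = 42849 ≡ 4 (mod 209)
13 = 8 + 4 + 1 in binary powers of 2.
So 5^13 ≡ 4 · 207 · 5 ≡ 169 (mod 209).
Squaring chain: 169 → 137 → 168 → 9; never reaches −1, so base 5 is a Miller–Rabin witness that 209 is composite.

169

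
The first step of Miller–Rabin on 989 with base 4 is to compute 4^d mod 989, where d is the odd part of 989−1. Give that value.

403

989 − 1 = 988 = 2^2 · 247, so d = 247.
4^1 ≡ 4 (mod 989)
4^2 ≡ 4^2 = 16 ≡ 16 (mod 989)
4^4 ≡ 16^2 = 256 ≡ 256 (mod 989)
4^8 ≡ 256^2 = 65536 ≡ 262 (mod 989)
4^16 ≡ 262^2 = 68644 ≡ 403 (mod 989)
4^32 ≡ 403^2 = 162409 ≡ 213 (mod 989)
4^64 ≡ 213^2 = 45369 ≡ 864 (mod 989)
4^128 ≡ 864^2 = 746496 ≡ 790 (mod 989)
247 = 128 + 64 + 32 + 16 + 4 + 2 + 1 in binary powers of 2.
So 4^247 ≡ 790 · 864 · 213 · 403 · 256 · 16 · 4 ≡ 403 (mod 989).
Squaring chain: 403 → 213; never reaches −1, so base 4 is a Miller–Rabin witness that 989 is composite.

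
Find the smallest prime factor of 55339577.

89

55339577 is odd.
Digit sum 44, not divisible by 3.
Ends in 7: not divisible by 5.
7: 55339577 = 7·7905653 + 6
11: 55339577 = 11·5030870 + 7
13: 55339577 = 13·4256890 + 7
17: 55339577 = 17·3255269 + 4
19: 55339577 = 19·2912609 + 6
23: 55339577 = 23·2406068 + 13
29: 55339577 = 29·1908261 + 8
31: 55339577 = 31·1785147 + 20
37: 55339577 = 37·1495664 + 9
41: 55339577 = 41·1349745 + 32
43: 55339577 = 43·1286966 + 39
47: 55339577 = 47·1177437 + 38
53: 55339577 = 53·1044142 + 51
59: 55339577 = 59·937958 + 55
61: 55339577 = 61·907206 + 11
67: 55339577 = 67·825963 + 56
71: 55339577 = 71·779430 + 47
73: 55339577 = 73·758076 + 29
79: 55339577 = 79·700500 + 77
83: 55339577 = 83·666741 + 74
89: 55339577 = 89·621793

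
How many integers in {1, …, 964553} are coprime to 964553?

Factor: 964553 = 37 · 131 · 199.
φ(964553) = (37−1) · (131−1) · (199−1) = 36 · 130 · 198 = 926640.

926640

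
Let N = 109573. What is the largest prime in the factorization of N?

79

109573 = 19 · 5767
5767 = 73 · 79
79 is prime.
So 109573 = 19 · 73 · 79; the largest prime factor is 79.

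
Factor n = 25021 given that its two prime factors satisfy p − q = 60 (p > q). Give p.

Since p = q + 60, we have 25021 = q(q + 60), so q² + 60q − 25021 = 0.
Discriminant: 60² + 4·25021 = 3600 + 100084 = 103684; √103684 = 322.
q = (−60 + 322)/2 = 131, and p = q + 60 = 191.
Check: 131 · 191 = 25021.

191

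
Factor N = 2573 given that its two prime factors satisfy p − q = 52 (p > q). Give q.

Since p = q + 52, we have 2573 = q(q + 52), so q² + 52q − 2573 = 0.
Discriminant: 52² + 4·2573 = 2704 + 10292 = 12996; √12996 = 114.
q = (−52 + 114)/2 = 31, and p = q + 52 = 83.
Check: 31 · 83 = 2573.

31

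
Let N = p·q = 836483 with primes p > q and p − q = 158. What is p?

Since p = q + 158, we have 836483 = q(q + 158), so q² + 158q − 836483 = 0.
Discriminant: 158² + 4·836483 = 24964 + 3345932 = 3370896; √3370896 = 1836.
q = (−158 + 1836)/2 = 839, and p = q + 158 = 997.
Check: 839 · 997 = 836483.

997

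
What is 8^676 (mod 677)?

8^1 ≡ 8 (mod 677)
8^2 ≡ 8^2 = 64 ≡ 64 (mod 677)
8^4 ≡ 64^2 = 4096 ≡ 34 (mod 677)
8^8 ≡ 34^2 = 1156 ≡ 479 (mod 677)
8^16 ≡ 479^2 = 229441 ≡ 615 (mod 677)
8^32 ≡ 615^2 = 378225 ≡ 459 (mod 677)
8^64 ≡ 459^2 = 210681 ≡ 134 (mod 677)
8^128 ≡ 134^2 = 17956 ≡ 354 (mod 677)
8^256 ≡ 354^2 = 125316 ≡ 71 (mod 677)
8^512 ≡ 71^2 = 5041 ≡ 302 (mod 677)
676 = 512 + 128 + 32 + 4 in binary powers of 2.
So 8^676 ≡ 302 · 354 · 459 · 34 ≡ 1 (mod 677).
Since the result is 1, base 8 gives no evidence that 677 is composite.

1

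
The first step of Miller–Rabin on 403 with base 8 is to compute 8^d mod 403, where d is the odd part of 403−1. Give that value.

403 − 1 = 402 = 2^1 · 201, so d = 201.
8^1 ≡ 8 (mod 403)
8^2 ≡ 8^2 = 64 ≡ 64 (mod 403)
8^4 ≡ 64^2 = 4096 ≡ 66 (mod 403)
8^8 ≡ 66^2 = 4356 ≡ 326 (mod 403)
8^16 ≡ 326^2 = 106276 ≡ 287 (mod 403)
8^32 ≡ 287^2 = 82369 ≡ 157 (mod 403)
8^64 ≡ 157^2 = 24649 ≡ 66 (mod 403)
8^128 ≡ 66^2 = 4356 ≡ 326 (mod 403)
201 = 128 + 64 + 8 + 1 in binary powers of 2.
So 8^201 ≡ 326 · 66 · 326 · 8 ≡ 8 (mod 403).
Squaring chain: 8; never reaches −1, so base 8 is a Miller–Rabin witness that 403 is composite.

8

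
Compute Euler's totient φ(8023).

7840

Factor: 8023 = 71 · 113.
φ(8023) = (71−1) · (113−1) = 70 · 112 = 7840.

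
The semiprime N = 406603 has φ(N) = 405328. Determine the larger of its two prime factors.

659

φ(n) = (p−1)(q−1) = n − (p+q) + 1, so p + q = 406603 − 405328 + 1 = 1276.
p and q are the roots of t² − 1276t + 406603 = 0.
Discriminant: 1276² − 4·406603 = 1628176 − 1626412 = 1764; √1764 = 42.
q = (1276 − 42)/2 = 617, p = (1276 + 42)/2 = 659.
Check: 617 · 659 = 406603.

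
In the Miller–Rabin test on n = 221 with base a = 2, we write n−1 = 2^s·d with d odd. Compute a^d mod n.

128

221 − 1 = 220 = 2^2 · 55, so d = 55.
2^1 ≡ 2 (mod 221)
2^2 ≡ 2^2 = 4 ≡ 4 (mod 221)
2^4 ≡ 4^2 = 16 ≡ 16 (mod 221)
2^8 ≡ 16^2 = 256 ≡ 35 (mod 221)
2^16 ≡ 35^2 = 1225 ≡ 120 (mod 221)
2^32 ≡ 120^2 = 14400 ≡ 35 (mod 221)
55 = 32 + 16 + 4 + 2 + 1 in binary powers of 2.
So 2^55 ≡ 35 · 120 · 16 · 4 · 2 ≡ 128 (mod 221).
Squaring chain: 128 → 30; never reaches −1, so base 2 is a Miller–Rabin witness that 221 is composite.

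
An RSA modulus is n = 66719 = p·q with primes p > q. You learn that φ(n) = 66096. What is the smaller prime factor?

φ(n) = (p−1)(q−1) = n − (p+q) + 1, so p + q = 66719 − 66096 + 1 = 624.
p and q are the roots of t² − 624t + 66719 = 0.
Discriminant: 624² − 4·66719 = 389376 − 266876 = 122500; √122500 = 350.
q = (624 − 350)/2 = 137, p = (624 + 350)/2 = 487.
Check: 137 · 487 = 66719.

137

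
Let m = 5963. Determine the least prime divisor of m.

5963 is odd.
Digit sum 23, not divisible by 3.
Ends in 3: not divisible by 5.
7: 5963 = 7·851 + 6
11: 5963 = 11·542 + 1
13: 5963 = 13·458 + 9
17: 5963 = 17·350 + 13
19: 5963 = 19·313 + 16
23: 5963 = 23·259 + 6
29: 5963 = 29·205 + 18
31: 5963 = 31·192 + 11
37: 5963 = 37·161 + 6
41: 5963 = 41·145 + 18
43: 5963 = 43·138 + 29
47: 5963 = 47·126 + 41
53: 5963 = 53·112 + 27
59: 5963 = 59·101 + 4
61: 5963 = 61·97 + 46
67: 5963 = 67·89

67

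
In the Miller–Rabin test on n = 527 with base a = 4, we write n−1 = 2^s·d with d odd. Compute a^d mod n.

64

527 − 1 = 526 = 2^1 · 263, so d = 263.
4^1 ≡ 4 (mod 527)
4^2 ≡ 4^2 = 16 ≡ 16 (mod 527)
4^4 ≡ 16^2 = 256 ≡ 256 (mod 527)
4^8 ≡ 256^2 = 65536 ≡ 188 (mod 527)
4^16 ≡ 188^2 = 35344 ≡ 35 (mod 527)
4^32 ≡ 35^2 = 1225 ≡ 171 (mod 527)
4^64 ≡ 171^2 = 29241 ≡ 256 (mod 527)
4^128 ≡ 256^2 = 65536 ≡ 188 (mod 527)
4^256 ≡ 188^2 = 35344 ≡ 35 (mod 527)
263 = 256 + 4 + 2 + 1 in binary powers of 2.
So 4^263 ≡ 35 · 256 · 16 · 4 ≡ 64 (mod 527).
Squaring chain: 64; never reaches −1, so base 4 is a Miller–Rabin witness that 527 is composite.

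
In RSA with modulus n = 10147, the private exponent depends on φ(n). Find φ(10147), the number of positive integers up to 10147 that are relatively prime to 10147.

9936

Factor: 10147 = 73 · 139.
φ(10147) = (73−1) · (139−1) = 72 · 138 = 9936.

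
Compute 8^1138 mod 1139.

8^1 ≡ 8 (mod 1139)
8^2 ≡ 8^2 = 64 ≡ 64 (mod 1139)
8^4 ≡ 64^2 = 4096 ≡ 679 (mod 1139)
8^8 ≡ 679^2 = 461041 ≡ 885 (mod 1139)
8^16 ≡ 885^2 = 783225 ≡ 732 (mod 1139)
8^32 ≡ 732^2 = 535824 ≡ 494 (mod 1139)
8^64 ≡ 494^2 = 244036 ≡ 290 (mod 1139)
8^128 ≡ 290^2 = 84100 ≡ 953 (mod 1139)
8^256 ≡ 953^2 = 908209 ≡ 426 (mod 1139)
8^512 ≡ 426^2 = 181476 ≡ 375 (mod 1139)
8^1024 ≡ 375^2 = 140625 ≡ 528 (mod 1139)
1138 = 1024 + 64 + 32 + 16 + 2 in binary powers of 2.
So 8^1138 ≡ 528 · 290 · 494 · 732 · 64 ≡ 1067 (mod 1139).
Since 1067 ≠ 1, base 8 is a Fermat witness: 1139 is composite.

1067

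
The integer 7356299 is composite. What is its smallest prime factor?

7356299 is odd.
Digit sum 41, not divisible by 3.
Ends in 9: not divisible by 5.
7: 7356299 = 7·1050899 + 6
11: 7356299 = 11·668754 + 5
13: 7356299 = 13·565869 + 2
17: 7356299 = 17·432723 + 8
19: 7356299 = 19·387173 + 12
23: 7356299 = 23·319839 + 2
29: 7356299 = 29·253665 + 14
31: 7356299 = 31·237299 + 30
37: 7356299 = 37·198818 + 33
41: 7356299 = 41·179421 + 38
43: 7356299 = 43·171076 + 31
47: 7356299 = 47·156517

47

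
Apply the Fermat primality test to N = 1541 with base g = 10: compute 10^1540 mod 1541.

1243

10^1 ≡ 10 (mod 1541)
10^2 ≡ 10^2 = 100 ≡ 100 (mod 1541)
10^4 ≡ 100^2 = 10000 ≡ 754 (mod 1541)
10^8 ≡ 754^2 = 568516 ≡ 1428 (mod 1541)
10^16 ≡ 1428^2 = 2039184 ≡ 441 (mod 1541)
10^32 ≡ 441^2 = 194481 ≡ 315 (mod 1541)
10^64 ≡ 315^2 = 99225 ≡ 601 (mod 1541)
10^128 ≡ 601^2 = 361201 ≡ 607 (mod 1541)
10^256 ≡ 607^2 = 368449 ≡ 150 (mod 1541)
10^512 ≡ 150^2 = 22500 ≡ 926 (mod 1541)
10^1024 ≡ 926^2 = 857476 ≡ 680 (mod 1541)
1540 = 1024 + 512 + 4 in binary powers of 2.
So 10^1540 ≡ 680 · 926 · 754 ≡ 1243 (mod 1541).
Since 1243 ≠ 1, base 10 is a Fermat witness: 1541 is composite.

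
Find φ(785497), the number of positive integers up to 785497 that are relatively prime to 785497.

Factor: 785497 = 61 · 79 · 163.
φ(785497) = (61−1) · (79−1) · (163−1) = 60 · 78 · 162 = 758160.

758160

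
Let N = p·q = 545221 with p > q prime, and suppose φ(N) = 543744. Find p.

φ(n) = (p−1)(q−1) = n − (p+q) + 1, so p + q = 545221 − 543744 + 1 = 1478.
p and q are the roots of t² − 1478t + 545221 = 0.
Discriminant: 1478² − 4·545221 = 2184484 − 2180884 = 3600; √3600 = 60.
q = (1478 − 60)/2 = 709, p = (1478 + 60)/2 = 769.
Check: 709 · 769 = 545221.

769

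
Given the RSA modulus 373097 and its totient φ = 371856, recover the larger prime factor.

φ(n) = (p−1)(q−1) = n − (p+q) + 1, so p + q = 373097 − 371856 + 1 = 1242.
p and q are the roots of t² − 1242t + 373097 = 0.
Discriminant: 1242² − 4·373097 = 1542564 − 1492388 = 50176; √50176 = 224.
q = (1242 − 224)/2 = 509, p = (1242 + 224)/2 = 733.
Check: 509 · 733 = 373097.

733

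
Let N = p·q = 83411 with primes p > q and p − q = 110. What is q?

Since p = q + 110, we have 83411 = q(q + 110), so q² + 110q − 83411 = 0.
Discriminant: 110² + 4·83411 = 12100 + 333644 = 345744; √345744 = 588.
q = (−110 + 588)/2 = 239, and p = q + 110 = 349.
Check: 239 · 349 = 83411.

239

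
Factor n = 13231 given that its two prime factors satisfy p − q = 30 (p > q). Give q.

101

Since p = q + 30, we have 13231 = q(q + 30), so q² + 30q − 13231 = 0.
Discriminant: 30² + 4·13231 = 900 + 52924 = 53824; √53824 = 232.
q = (−30 + 232)/2 = 101, and p = q + 30 = 131.
Check: 101 · 131 = 13231.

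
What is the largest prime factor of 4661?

79

4661 = 59 · 79
79 is prime.
So 4661 = 59 · 79; the largest prime factor is 79.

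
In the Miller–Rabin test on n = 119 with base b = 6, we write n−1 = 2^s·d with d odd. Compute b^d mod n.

90

119 − 1 = 118 = 2^1 · 59, so d = 59.
6^1 ≡ 6 (mod 119)
6^2 ≡ 6^2 = 36 ≡ 36 (mod 119)
6^4 ≡ 36^2 = 1296 ≡ 106 (mod 119)
6^8 ≡ 106^2 = 11236 ≡ 50 (mod 119)
6^16 ≡ 50^2 = 2500 ≡ 1 (mod 119)
6^32 ≡ 1^2 = 1 ≡ 1 (mod 119)
59 = 32 + 16 + 8 + 2 + 1 in binary powers of 2.
So 6^59 ≡ 1 · 1 · 50 · 36 · 6 ≡ 90 (mod 119).
Squaring chain: 90; never reaches −1, so base 6 is a Miller–Rabin witness that 119 is composite.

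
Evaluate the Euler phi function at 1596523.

Factor: 1596523 = 97 · 109 · 151.
φ(1596523) = (97−1) · (109−1) · (151−1) = 96 · 108 · 150 = 1555200.

1555200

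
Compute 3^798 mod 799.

3^1 ≡ 3 (mod 799)
3^2 ≡ 3^2 = 9 ≡ 9 (mod 799)
3^4 ≡ 9^2 = 81 ≡ 81 (mod 799)
3^8 ≡ 81^2 = 6561 ≡ 169 (mod 799)
3^16 ≡ 169^2 = 28561 ≡ 596 (mod 799)
3^32 ≡ 596^2 = 355216 ≡ 460 (mod 799)
3^64 ≡ 460^2 = 211600 ≡ 664 (mod 799)
3^128 ≡ 664^2 = 440896 ≡ 647 (mod 799)
3^256 ≡ 647^2 = 418609 ≡ 732 (mod 799)
3^512 ≡ 732^2 = 535824 ≡ 494 (mod 799)
798 = 512 + 256 + 16 + 8 + 4 + 2 in binary powers of 2.
So 3^798 ≡ 494 · 732 · 596 · 169 · 81 · 9 ≡ 784 (mod 799).
Since 784 ≠ 1, base 3 is a Fermat witness: 799 is composite.

784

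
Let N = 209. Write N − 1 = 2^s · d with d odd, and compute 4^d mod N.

209 − 1 = 208 = 2^4 · 13, so d = 13.
4^1 ≡ 4 (mod 209)
4^2 ≡ 4^2 = 16 ≡ 16 (mod 209)
4^4 ≡ 16^2 = 256 ≡ 47 (mod 209)
4^8 ≡ 47^2 = 2209 ≡ 119 (mod 209)
13 = 8 + 4 + 1 in binary powers of 2.
So 4^13 ≡ 119 · 47 · 4 ≡ 9 (mod 209).
Squaring chain: 9 → 81 → 82 → 36; never reaches −1, so base 4 is a Miller–Rabin witness that 209 is composite.

9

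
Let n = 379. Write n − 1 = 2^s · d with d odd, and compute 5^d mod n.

1

379 − 1 = 378 = 2^1 · 189, so d = 189.
5^1 ≡ 5 (mod 379)
5^2 ≡ 5^2 = 25 ≡ 25 (mod 379)
5^4 ≡ 25^2 = 625 ≡ 246 (mod 379)
5^8 ≡ 246^2 = 60516 ≡ 255 (mod 379)
5^16 ≡ 255^2 = 65025 ≡ 216 (mod 379)
5^32 ≡ 216^2 = 46656 ≡ 39 (mod 379)
5^64 ≡ 39^2 = 1521 ≡ 5 (mod 379)
5^128 ≡ 5^2 = 25 ≡ 25 (mod 379)
189 = 128 + 32 + 16 + 8 + 4 + 1 in binary powers of 2.
So 5^189 ≡ 25 · 39 · 216 · 255 · 246 · 5 ≡ 1 (mod 379).
Since 5^d ≡ 1 (mod 379), base 5 does not prove 379 composite.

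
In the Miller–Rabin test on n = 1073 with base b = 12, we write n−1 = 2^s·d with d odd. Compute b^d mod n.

423

1073 − 1 = 1072 = 2^4 · 67, so d = 67.
12^1 ≡ 12 (mod 1073)
12^2 ≡ 12^2 = 144 ≡ 144 (mod 1073)
12^4 ≡ 144^2 = 20736 ≡ 349 (mod 1073)
12^8 ≡ 349^2 = 121801 ≡ 552 (mod 1073)
12^16 ≡ 552^2 = 304704 ≡ 1045 (mod 1073)
12^32 ≡ 1045^2 = 1092025 ≡ 784 (mod 1073)
12^64 ≡ 784^2 = 614656 ≡ 900 (mod 1073)
67 = 64 + 2 + 1 in binary powers of 2.
So 12^67 ≡ 900 · 144 · 12 ≡ 423 (mod 1073).
Squaring chain: 423 → 811 → 1045 → 784; never reaches −1, so base 12 is a Miller–Rabin witness that 1073 is composite.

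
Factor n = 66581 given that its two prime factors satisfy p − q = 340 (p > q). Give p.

Since p = q + 340, we have 66581 = q(q + 340), so q² + 340q − 66581 = 0.
Discriminant: 340² + 4·66581 = 115600 + 266324 = 381924; √381924 = 618.
q = (−340 + 618)/2 = 139, and p = q + 340 = 479.
Check: 139 · 479 = 66581.

479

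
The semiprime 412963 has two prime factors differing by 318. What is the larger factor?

821

Since p = q + 318, we have 412963 = q(q + 318), so q² + 318q − 412963 = 0.
Discriminant: 318² + 4·412963 = 101124 + 1651852 = 1752976; √1752976 = 1324.
q = (−318 + 1324)/2 = 503, and p = q + 318 = 821.
Check: 503 · 821 = 412963.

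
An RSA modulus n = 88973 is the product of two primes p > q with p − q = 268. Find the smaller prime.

193

Since p = q + 268, we have 88973 = q(q + 268), so q² + 268q − 88973 = 0.
Discriminant: 268² + 4·88973 = 71824 + 355892 = 427716; √427716 = 654.
q = (−268 + 654)/2 = 193, and p = q + 268 = 461.
Check: 193 · 461 = 88973.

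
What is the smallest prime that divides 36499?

17

36499 is odd.
Digit sum 31, not divisible by 3.
Ends in 9: not divisible by 5.
7: 36499 = 7·5214 + 1
11: 36499 = 11·3318 + 1
13: 36499 = 13·2807 + 8
17: 36499 = 17·2147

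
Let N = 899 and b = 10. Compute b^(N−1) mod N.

10^1 ≡ 10 (mod 899)
10^2 ≡ 10^2 = 100 ≡ 100 (mod 899)
10^4 ≡ 100^2 = 10000 ≡ 111 (mod 899)
10^8 ≡ 111^2 = 12321 ≡ 634 (mod 899)
10^16 ≡ 634^2 = 401956 ≡ 103 (mod 899)
10^32 ≡ 103^2 = 10609 ≡ 720 (mod 899)
10^64 ≡ 720^2 = 518400 ≡ 576 (mod 899)
10^128 ≡ 576^2 = 331776 ≡ 45 (mod 899)
10^256 ≡ 45^2 = 2025 ≡ 227 (mod 899)
10^512 ≡ 227^2 = 51529 ≡ 286 (mod 899)
898 = 512 + 256 + 128 + 2 in binary powers of 2.
So 10^898 ≡ 286 · 227 · 45 · 100 ≡ 71 (mod 899).
Since 71 ≠ 1, base 10 is a Fermat witness: 899 is composite.

71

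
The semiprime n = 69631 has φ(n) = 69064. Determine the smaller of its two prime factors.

179

φ(n) = (p−1)(q−1) = n − (p+q) + 1, so p + q = 69631 − 69064 + 1 = 568.
p and q are the roots of t² − 568t + 69631 = 0.
Discriminant: 568² − 4·69631 = 322624 − 278524 = 44100; √44100 = 210.
q = (568 − 210)/2 = 179, p = (568 + 210)/2 = 389.
Check: 179 · 389 = 69631.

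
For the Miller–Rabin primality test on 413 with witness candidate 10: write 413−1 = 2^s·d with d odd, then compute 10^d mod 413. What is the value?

413 − 1 = 412 = 2^2 · 103, so d = 103.
10^1 ≡ 10 (mod 413)
10^2 ≡ 10^2 = 100 ≡ 100 (mod 413)
10^4 ≡ 100^2 = 10000 ≡ 88 (mod 413)
10^8 ≡ 88^2 = 7744 ≡ 310 (mod 413)
10^16 ≡ 310^2 = 96100 ≡ 284 (mod 413)
10^32 ≡ 284^2 = 80656 ≡ 121 (mod 413)
10^64 ≡ 121^2 = 14641 ≡ 186 (mod 413)
103 = 64 + 32 + 4 + 2 + 1 in binary powers of 2.
So 10^103 ≡ 186 · 121 · 88 · 100 · 10 ≡ 129 (mod 413).
Squaring chain: 129 → 121; never reaches −1, so base 10 is a Miller–Rabin witness that 413 is composite.

129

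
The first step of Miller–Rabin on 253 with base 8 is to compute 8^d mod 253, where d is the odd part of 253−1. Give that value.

253 − 1 = 252 = 2^2 · 63, so d = 63.
8^1 ≡ 8 (mod 253)
8^2 ≡ 8^2 = 64 ≡ 64 (mod 253)
8^4 ≡ 64^2 = 4096 ≡ 48 (mod 253)
8^8 ≡ 48^2 = 2304 ≡ 27 (mod 253)
8^16 ≡ 27^2 = 729 ≡ 223 (mod 253)
8^32 ≡ 223^2 = 49729 ≡ 141 (mod 253)
63 = 32 + 16 + 8 + 4 + 2 + 1 in binary powers of 2.
So 8^63 ≡ 141 · 223 · 27 · 48 · 64 · 8 ≡ 50 (mod 253).
Squaring chain: 50 → 223; never reaches −1, so base 8 is a Miller–Rabin witness that 253 is composite.

50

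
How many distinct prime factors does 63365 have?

4

63365 = 5 · 12673
12673 = 19 · 667
667 = 23 · 29
63365 = 5 · 19 · 23 · 29, which has 4 distinct prime factors.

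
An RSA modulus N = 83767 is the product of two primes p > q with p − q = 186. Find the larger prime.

397

Since p = q + 186, we have 83767 = q(q + 186), so q² + 186q − 83767 = 0.
Discriminant: 186² + 4·83767 = 34596 + 335068 = 369664; √369664 = 608.
q = (−186 + 608)/2 = 211, and p = q + 186 = 397.
Check: 211 · 397 = 83767.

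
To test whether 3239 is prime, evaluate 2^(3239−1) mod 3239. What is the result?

318

2^1 ≡ 2 (mod 3239)
2^2 ≡ 2^2 = 4 ≡ 4 (mod 3239)
2^4 ≡ 4^2 = 16 ≡ 16 (mod 3239)
2^8 ≡ 16^2 = 256 ≡ 256 (mod 3239)
2^16 ≡ 256^2 = 65536 ≡ 756 (mod 3239)
2^32 ≡ 756^2 = 571536 ≡ 1472 (mod 3239)
2^64 ≡ 1472^2 = 2166784 ≡ 3132 (mod 3239)
2^128 ≡ 3132^2 = 9809424 ≡ 1732 (mod 3239)
2^256 ≡ 1732^2 = 2999824 ≡ 510 (mod 3239)
2^512 ≡ 510^2 = 260100 ≡ 980 (mod 3239)
2^1024 ≡ 980^2 = 960400 ≡ 1656 (mod 3239)
2^2048 ≡ 1656^2 = 2742336 ≡ 2142 (mod 3239)
3238 = 2048 + 1024 + 128 + 32 + 4 + 2 in binary powers of 2.
So 2^3238 ≡ 2142 · 1656 · 1732 · 1472 · 16 · 4 ≡ 318 (mod 3239).
Since 318 ≠ 1, base 2 is a Fermat witness: 3239 is composite.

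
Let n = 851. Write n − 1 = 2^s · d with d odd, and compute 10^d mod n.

851 − 1 = 850 = 2^1 · 425, so d = 425.
10^1 ≡ 10 (mod 851)
10^2 ≡ 10^2 = 100 ≡ 100 (mod 851)
10^4 ≡ 100^2 = 10000 ≡ 639 (mod 851)
10^8 ≡ 639^2 = 408321 ≡ 692 (mod 851)
10^16 ≡ 692^2 = 478864 ≡ 602 (mod 851)
10^32 ≡ 602^2 = 362404 ≡ 729 (mod 851)
10^64 ≡ 729^2 = 531441 ≡ 417 (mod 851)
10^128 ≡ 417^2 = 173889 ≡ 285 (mod 851)
10^256 ≡ 285^2 = 81225 ≡ 380 (mod 851)
425 = 256 + 128 + 32 + 8 + 1 in binary powers of 2.
So 10^425 ≡ 380 · 285 · 729 · 692 · 10 ≡ 359 (mod 851).
Squaring chain: 359; never reaches −1, so base 10 is a Miller–Rabin witness that 851 is composite.

359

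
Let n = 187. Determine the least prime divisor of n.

187 is odd.
Digit sum 16, not divisible by 3.
Ends in 7: not divisible by 5.
7: 187 = 7·26 + 5
11: 187 = 11·17

11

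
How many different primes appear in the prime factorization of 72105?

72105 = 3 · 24035
24035 = 5 · 4807
4807 = 11 · 437
437 = 19 · 23
72105 = 3 · 5 · 11 · 19 · 23, which has 5 distinct prime factors.

5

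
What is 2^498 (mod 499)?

1

2^1 ≡ 2 (mod 499)
2^2 ≡ 2^2 = 4 ≡ 4 (mod 499)
2^4 ≡ 4^2 = 16 ≡ 16 (mod 499)
2^8 ≡ 16^2 = 256 ≡ 256 (mod 499)
2^16 ≡ 256^2 = 65536 ≡ 167 (mod 499)
2^32 ≡ 167^2 = 27889 ≡ 444 (mod 499)
2^64 ≡ 444^2 = 197136 ≡ 31 (mod 499)
2^128 ≡ 31^2 = 961 ≡ 462 (mod 499)
2^256 ≡ 462^2 = 213444 ≡ 371 (mod 499)
498 = 256 + 128 + 64 + 32 + 16 + 2 in binary powers of 2.
So 2^498 ≡ 371 · 462 · 31 · 444 · 167 · 4 ≡ 1 (mod 499).
Since the result is 1, base 2 gives no evidence that 499 is composite.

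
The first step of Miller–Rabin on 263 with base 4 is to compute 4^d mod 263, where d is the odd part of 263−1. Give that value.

1

263 − 1 = 262 = 2^1 · 131, so d = 131.
4^1 ≡ 4 (mod 263)
4^2 ≡ 4^2 = 16 ≡ 16 (mod 263)
4^4 ≡ 16^2 = 256 ≡ 256 (mod 263)
4^8 ≡ 256^2 = 65536 ≡ 49 (mod 263)
4^16 ≡ 49^2 = 2401 ≡ 34 (mod 263)
4^32 ≡ 34^2 = 1156 ≡ 104 (mod 263)
4^64 ≡ 104^2 = 10816 ≡ 33 (mod 263)
4^128 ≡ 33^2 = 1089 ≡ 37 (mod 263)
131 = 128 + 2 + 1 in binary powers of 2.
So 4^131 ≡ 37 · 16 · 4 ≡ 1 (mod 263).
Since 4^d ≡ 1 (mod 263), base 4 does not prove 263 composite.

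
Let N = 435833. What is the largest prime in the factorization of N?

435833 = 59 · 7387
7387 = 83 · 89
89 is prime.
So 435833 = 59 · 83 · 89; the largest prime factor is 89.

89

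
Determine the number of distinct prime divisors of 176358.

6

176358 = 2 · 88179
88179 = 3 · 29393
29393 = 7 · 4199
4199 = 13 · 323
323 = 17 · 19
176358 = 2 · 3 · 7 · 13 · 17 · 19, which has 6 distinct prime factors.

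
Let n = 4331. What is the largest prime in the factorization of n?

4331 = 61 · 71
71 is prime.
So 4331 = 61 · 71; the largest prime factor is 71.

71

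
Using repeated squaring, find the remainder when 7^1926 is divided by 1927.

758

7^1 ≡ 7 (mod 1927)
7^2 ≡ 7^2 = 49 ≡ 49 (mod 1927)
7^4 ≡ 49^2 = 2401 ≡ 474 (mod 1927)
7^8 ≡ 474^2 = 224676 ≡ 1144 (mod 1927)
7^16 ≡ 1144^2 = 1308736 ≡ 303 (mod 1927)
7^32 ≡ 303^2 = 91809 ≡ 1240 (mod 1927)
7^64 ≡ 1240^2 = 1537600 ≡ 1781 (mod 1927)
7^128 ≡ 1781^2 = 3171961 ≡ 119 (mod 1927)
7^256 ≡ 119^2 = 14161 ≡ 672 (mod 1927)
7^512 ≡ 672^2 = 451584 ≡ 666 (mod 1927)
7^1024 ≡ 666^2 = 443556 ≡ 346 (mod 1927)
1926 = 1024 + 512 + 256 + 128 + 4 + 2 in binary powers of 2.
So 7^1926 ≡ 346 · 666 · 672 · 119 · 474 · 49 ≡ 758 (mod 1927).
Since 758 ≠ 1, base 7 is a Fermat witness: 1927 is composite.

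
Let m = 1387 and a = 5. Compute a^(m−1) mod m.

1122

5^1 ≡ 5 (mod 1387)
5^2 ≡ 5^2 = 25 ≡ 25 (mod 1387)
5^4 ≡ 25^2 = 625 ≡ 625 (mod 1387)
5^8 ≡ 625^2 = 390625 ≡ 878 (mod 1387)
5^16 ≡ 878^2 = 770884 ≡ 1099 (mod 1387)
5^32 ≡ 1099^2 = 1207801 ≡ 1111 (mod 1387)
5^64 ≡ 1111^2 = 1234321 ≡ 1278 (mod 1387)
5^128 ≡ 1278^2 = 1633284 ≡ 785 (mod 1387)
5^256 ≡ 785^2 = 616225 ≡ 397 (mod 1387)
5^512 ≡ 397^2 = 157609 ≡ 878 (mod 1387)
5^1024 ≡ 878^2 = 770884 ≡ 1099 (mod 1387)
1386 = 1024 + 256 + 64 + 32 + 8 + 2 in binary powers of 2.
So 5^1386 ≡ 1099 · 397 · 1278 · 1111 · 878 · 25 ≡ 1122 (mod 1387).
Since 1122 ≠ 1, base 5 is a Fermat witness: 1387 is composite.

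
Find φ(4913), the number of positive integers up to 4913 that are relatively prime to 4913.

4624

Factor: 4913 = 17^3.
φ(4913) = 17^2·(17−1) = 4624.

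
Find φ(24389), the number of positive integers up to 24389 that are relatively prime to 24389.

Factor: 24389 = 29^3.
φ(24389) = 29^2·(29−1) = 23548.

23548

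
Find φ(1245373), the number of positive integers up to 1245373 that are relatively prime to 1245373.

1210944

Factor: 1245373 = 103 · 107 · 113.
φ(1245373) = (103−1) · (107−1) · (113−1) = 102 · 106 · 112 = 1210944.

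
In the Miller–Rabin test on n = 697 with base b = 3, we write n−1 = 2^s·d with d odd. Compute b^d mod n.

697 − 1 = 696 = 2^3 · 87, so d = 87.
3^1 ≡ 3 (mod 697)
3^2 ≡ 3^2 = 9 ≡ 9 (mod 697)
3^4 ≡ 9^2 = 81 ≡ 81 (mod 697)
3^8 ≡ 81^2 = 6561 ≡ 288 (mod 697)
3^16 ≡ 288^2 = 82944 ≡ 1 (mod 697)
3^32 ≡ 1^2 = 1 ≡ 1 (mod 697)
3^64 ≡ 1^2 = 1 ≡ 1 (mod 697)
87 = 64 + 16 + 4 + 2 + 1 in binary powers of 2.
So 3^87 ≡ 1 · 1 · 81 · 9 · 3 ≡ 96 (mod 697).
Squaring chain: 96 → 155 → 327; never reaches −1, so base 3 is a Miller–Rabin witness that 697 is composite.

96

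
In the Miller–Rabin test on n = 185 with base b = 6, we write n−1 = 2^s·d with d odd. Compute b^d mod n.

185 − 1 = 184 = 2^3 · 23, so d = 23.
6^1 ≡ 6 (mod 185)
6^2 ≡ 6^2 = 36 ≡ 36 (mod 185)
6^4 ≡ 36^2 = 1296 ≡ 1 (mod 185)
6^8 ≡ 1^2 = 1 ≡ 1 (mod 185)
6^16 ≡ 1^2 = 1 ≡ 1 (mod 185)
23 = 16 + 4 + 2 + 1 in binary powers of 2.
So 6^23 ≡ 1 · 1 · 36 · 6 ≡ 31 (mod 185).
Squaring chain: 31 → 36 → 1; never reaches −1, so base 6 is a Miller–Rabin witness that 185 is composite.

31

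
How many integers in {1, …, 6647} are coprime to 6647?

5984

Factor: 6647 = 17^2 · 23.
φ(6647) = 17^1·(17−1) · (23−1) = 272 · 22 = 5984.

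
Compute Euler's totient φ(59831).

Factor: 59831 = 19 · 47 · 67.
φ(59831) = (19−1) · (47−1) · (67−1) = 18 · 46 · 66 = 54648.

54648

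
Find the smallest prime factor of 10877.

10877 is odd.
Digit sum 23, not divisible by 3.
Ends in 7: not divisible by 5.
7: 10877 = 7·1553 + 6
11: 10877 = 11·988 + 9
13: 10877 = 13·836 + 9
17: 10877 = 17·639 + 14
19: 10877 = 19·572 + 9
23: 10877 = 23·472 + 21
29: 10877 = 29·375 + 2
31: 10877 = 31·350 + 27
37: 10877 = 37·293 + 36
41: 10877 = 41·265 + 12
43: 10877 = 43·252 + 41
47: 10877 = 47·231 + 20
53: 10877 = 53·205 + 12
59: 10877 = 59·184 + 21
61: 10877 = 61·178 + 19
67: 10877 = 67·162 + 23
71: 10877 = 71·153 + 14
73: 10877 = 73·149

73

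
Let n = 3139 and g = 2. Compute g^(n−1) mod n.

2^1 ≡ 2 (mod 3139)
2^2 ≡ 2^2 = 4 ≡ 4 (mod 3139)
2^4 ≡ 4^2 = 16 ≡ 16 (mod 3139)
2^8 ≡ 16^2 = 256 ≡ 256 (mod 3139)
2^16 ≡ 256^2 = 65536 ≡ 2756 (mod 3139)
2^32 ≡ 2756^2 = 7595536 ≡ 2295 (mod 3139)
2^64 ≡ 2295^2 = 5267025 ≡ 2922 (mod 3139)
2^128 ≡ 2922^2 = 8538084 ≡ 4 (mod 3139)
2^256 ≡ 4^2 = 16 ≡ 16 (mod 3139)
2^512 ≡ 16^2 = 256 ≡ 256 (mod 3139)
2^1024 ≡ 256^2 = 65536 ≡ 2756 (mod 3139)
2^2048 ≡ 2756^2 = 7595536 ≡ 2295 (mod 3139)
3138 = 2048 + 1024 + 64 + 2 in binary powers of 2.
So 2^3138 ≡ 2295 · 2756 · 2922 · 4 ≡ 3057 (mod 3139).
Since 3057 ≠ 1, base 2 is a Fermat witness: 3139 is composite.

3057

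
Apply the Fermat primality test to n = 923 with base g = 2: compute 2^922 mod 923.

2^1 ≡ 2 (mod 923)
2^2 ≡ 2^2 = 4 ≡ 4 (mod 923)
2^4 ≡ 4^2 = 16 ≡ 16 (mod 923)
2^8 ≡ 16^2 = 256 ≡ 256 (mod 923)
2^16 ≡ 256^2 = 65536 ≡ 3 (mod 923)
2^32 ≡ 3^2 = 9 ≡ 9 (mod 923)
2^64 ≡ 9^2 = 81 ≡ 81 (mod 923)
2^128 ≡ 81^2 = 6561 ≡ 100 (mod 923)
2^256 ≡ 100^2 = 10000 ≡ 770 (mod 923)
2^512 ≡ 770^2 = 592900 ≡ 334 (mod 923)
922 = 512 + 256 + 128 + 16 + 8 + 2 in binary powers of 2.
So 2^922 ≡ 334 · 770 · 100 · 3 · 256 · 4 ≡ 49 (mod 923).
Since 49 ≠ 1, base 2 is a Fermat witness: 923 is composite.

49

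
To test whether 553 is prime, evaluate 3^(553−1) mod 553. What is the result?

3^1 ≡ 3 (mod 553)
3^2 ≡ 3^2 = 9 ≡ 9 (mod 553)
3^4 ≡ 9^2 = 81 ≡ 81 (mod 553)
3^8 ≡ 81^2 = 6561 ≡ 478 (mod 553)
3^16 ≡ 478^2 = 228484 ≡ 95 (mod 553)
3^32 ≡ 95^2 = 9025 ≡ 177 (mod 553)
3^64 ≡ 177^2 = 31329 ≡ 361 (mod 553)
3^128 ≡ 361^2 = 130321 ≡ 366 (mod 553)
3^256 ≡ 366^2 = 133956 ≡ 130 (mod 553)
3^512 ≡ 130^2 = 16900 ≡ 310 (mod 553)
552 = 512 + 32 + 8 in binary powers of 2.
So 3^552 ≡ 310 · 177 · 478 ≡ 176 (mod 553).
Since 176 ≠ 1, base 3 is a Fermat witness: 553 is composite.

176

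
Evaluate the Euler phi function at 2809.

Factor: 2809 = 53^2.
φ(2809) = 53^1·(53−1) = 2756.

2756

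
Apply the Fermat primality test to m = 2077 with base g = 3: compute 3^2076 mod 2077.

3^1 ≡ 3 (mod 2077)
3^2 ≡ 3^2 = 9 ≡ 9 (mod 2077)
3^4 ≡ 9^2 = 81 ≡ 81 (mod 2077)
3^8 ≡ 81^2 = 6561 ≡ 330 (mod 2077)
3^16 ≡ 330^2 = 108900 ≡ 896 (mod 2077)
3^32 ≡ 896^2 = 802816 ≡ 1094 (mod 2077)
3^64 ≡ 1094^2 = 1196836 ≡ 484 (mod 2077)
3^128 ≡ 484^2 = 234256 ≡ 1632 (mod 2077)
3^256 ≡ 1632^2 = 2663424 ≡ 710 (mod 2077)
3^512 ≡ 710^2 = 504100 ≡ 1466 (mod 2077)
3^1024 ≡ 1466^2 = 2149156 ≡ 1538 (mod 2077)
3^2048 ≡ 1538^2 = 2365444 ≡ 1818 (mod 2077)
2076 = 2048 + 16 + 8 + 4 in binary powers of 2.
So 3^2076 ≡ 1818 · 896 · 330 · 81 ≡ 1938 (mod 2077).
Since 1938 ≠ 1, base 3 is a Fermat witness: 2077 is composite.

1938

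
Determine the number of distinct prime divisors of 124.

124 = 2^2 · 31
124 = 2^2 · 31, which has 2 distinct prime factors.

2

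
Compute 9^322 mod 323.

251

9^1 ≡ 9 (mod 323)
9^2 ≡ 9^2 = 81 ≡ 81 (mod 323)
9^4 ≡ 81^2 = 6561 ≡ 101 (mod 323)
9^8 ≡ 101^2 = 10201 ≡ 188 (mod 323)
9^16 ≡ 188^2 = 35344 ≡ 137 (mod 323)
9^32 ≡ 137^2 = 18769 ≡ 35 (mod 323)
9^64 ≡ 35^2 = 1225 ≡ 256 (mod 323)
9^128 ≡ 256^2 = 65536 ≡ 290 (mod 323)
9^256 ≡ 290^2 = 84100 ≡ 120 (mod 323)
322 = 256 + 64 + 2 in binary powers of 2.
So 9^322 ≡ 120 · 256 · 81 ≡ 251 (mod 323).
Since 251 ≠ 1, base 9 is a Fermat witness: 323 is composite.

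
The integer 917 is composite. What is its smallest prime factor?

7

917 is odd.
Digit sum 17, not divisible by 3.
Ends in 7: not divisible by 5.
7: 917 = 7·131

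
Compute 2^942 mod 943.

496

2^1 ≡ 2 (mod 943)
2^2 ≡ 2^2 = 4 ≡ 4 (mod 943)
2^4 ≡ 4^2 = 16 ≡ 16 (mod 943)
2^8 ≡ 16^2 = 256 ≡ 256 (mod 943)
2^16 ≡ 256^2 = 65536 ≡ 469 (mod 943)
2^32 ≡ 469^2 = 219961 ≡ 242 (mod 943)
2^64 ≡ 242^2 = 58564 ≡ 98 (mod 943)
2^128 ≡ 98^2 = 9604 ≡ 174 (mod 943)
2^256 ≡ 174^2 = 30276 ≡ 100 (mod 943)
2^512 ≡ 100^2 = 10000 ≡ 570 (mod 943)
942 = 512 + 256 + 128 + 32 + 8 + 4 + 2 in binary powers of 2.
So 2^942 ≡ 570 · 100 · 174 · 242 · 256 · 16 · 4 ≡ 496 (mod 943).
Since 496 ≠ 1, base 2 is a Fermat witness: 943 is composite.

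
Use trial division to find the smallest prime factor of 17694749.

59

17694749 is odd.
Digit sum 47, not divisible by 3.
Ends in 9: not divisible by 5.
7: 17694749 = 7·2527821 + 2
11: 17694749 = 11·1608613 + 6
13: 17694749 = 13·1361134 + 7
17: 17694749 = 17·1040867 + 10
19: 17694749 = 19·931302 + 11
23: 17694749 = 23·769336 + 21
29: 17694749 = 29·610163 + 22
31: 17694749 = 31·570798 + 11
37: 17694749 = 37·478236 + 17
41: 17694749 = 41·431579 + 10
43: 17694749 = 43·411505 + 34
47: 17694749 = 47·376484 + 1
53: 17694749 = 53·333863 + 10
59: 17694749 = 59·299911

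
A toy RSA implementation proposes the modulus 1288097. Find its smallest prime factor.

41

1288097 is odd.
Digit sum 35, not divisible by 3.
Ends in 7: not divisible by 5.
7: 1288097 = 7·184013 + 6
11: 1288097 = 11·117099 + 8
13: 1288097 = 13·99084 + 5
17: 1288097 = 17·75770 + 7
19: 1288097 = 19·67794 + 11
23: 1288097 = 23·56004 + 5
29: 1288097 = 29·44417 + 4
31: 1288097 = 31·41551 + 16
37: 1288097 = 37·34813 + 16
41: 1288097 = 41·31417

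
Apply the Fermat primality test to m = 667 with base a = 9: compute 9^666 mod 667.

49

9^1 ≡ 9 (mod 667)
9^2 ≡ 9^2 = 81 ≡ 81 (mod 667)
9^4 ≡ 81^2 = 6561 ≡ 558 (mod 667)
9^8 ≡ 558^2 = 311364 ≡ 542 (mod 667)
9^16 ≡ 542^2 = 293764 ≡ 284 (mod 667)
9^32 ≡ 284^2 = 80656 ≡ 616 (mod 667)
9^64 ≡ 616^2 = 379456 ≡ 600 (mod 667)
9^128 ≡ 600^2 = 360000 ≡ 487 (mod 667)
9^256 ≡ 487^2 = 237169 ≡ 384 (mod 667)
9^512 ≡ 384^2 = 147456 ≡ 49 (mod 667)
666 = 512 + 128 + 16 + 8 + 2 in binary powers of 2.
So 9^666 ≡ 49 · 487 · 284 · 542 · 81 ≡ 49 (mod 667).
Since 49 ≠ 1, base 9 is a Fermat witness: 667 is composite.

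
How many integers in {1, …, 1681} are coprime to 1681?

Factor: 1681 = 41^2.
φ(1681) = 41^1·(41−1) = 1640.

1640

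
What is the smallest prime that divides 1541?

23

1541 is odd.
Digit sum 11, not divisible by 3.
Ends in 1: not divisible by 5.
7: 1541 = 7·220 + 1
11: 1541 = 11·140 + 1
13: 1541 = 13·118 + 7
17: 1541 = 17·90 + 11
19: 1541 = 19·81 + 2
23: 1541 = 23·67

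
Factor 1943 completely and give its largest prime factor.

67

1943 = 29 · 67
67 is prime.
So 1943 = 29 · 67; the largest prime factor is 67.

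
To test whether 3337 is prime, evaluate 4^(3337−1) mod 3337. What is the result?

4^1 ≡ 4 (mod 3337)
4^2 ≡ 4^2 = 16 ≡ 16 (mod 3337)
4^4 ≡ 16^2 = 256 ≡ 256 (mod 3337)
4^8 ≡ 256^2 = 65536 ≡ 2133 (mod 3337)
4^16 ≡ 2133^2 = 4549689 ≡ 1358 (mod 3337)
4^32 ≡ 1358^2 = 1844164 ≡ 2140 (mod 3337)
4^64 ≡ 2140^2 = 4579600 ≡ 1236 (mod 3337)
4^128 ≡ 1236^2 = 1527696 ≡ 2687 (mod 3337)
4^256 ≡ 2687^2 = 7219969 ≡ 2038 (mod 3337)
4^512 ≡ 2038^2 = 4153444 ≡ 2216 (mod 3337)
4^1024 ≡ 2216^2 = 4910656 ≡ 1929 (mod 3337)
4^2048 ≡ 1929^2 = 3721041 ≡ 286 (mod 3337)
3336 = 2048 + 1024 + 256 + 8 in binary powers of 2.
So 4^3336 ≡ 286 · 1929 · 2038 · 2133 ≡ 192 (mod 3337).
Since 192 ≠ 1, base 4 is a Fermat witness: 3337 is composite.

192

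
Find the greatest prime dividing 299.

23

299 = 13 · 23
23 is prime.
So 299 = 13 · 23; the largest prime factor is 23.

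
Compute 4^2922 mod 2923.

100

4^1 ≡ 4 (mod 2923)
4^2 ≡ 4^2 = 16 ≡ 16 (mod 2923)
4^4 ≡ 16^2 = 256 ≡ 256 (mod 2923)
4^8 ≡ 256^2 = 65536 ≡ 1230 (mod 2923)
4^16 ≡ 1230^2 = 1512900 ≡ 1709 (mod 2923)
4^32 ≡ 1709^2 = 2920681 ≡ 604 (mod 2923)
4^64 ≡ 604^2 = 364816 ≡ 2364 (mod 2923)
4^128 ≡ 2364^2 = 5588496 ≡ 2643 (mod 2923)
4^256 ≡ 2643^2 = 6985449 ≡ 2402 (mod 2923)
4^512 ≡ 2402^2 = 5769604 ≡ 2525 (mod 2923)
4^1024 ≡ 2525^2 = 6375625 ≡ 562 (mod 2923)
4^2048 ≡ 562^2 = 315844 ≡ 160 (mod 2923)
2922 = 2048 + 512 + 256 + 64 + 32 + 8 + 2 in binary powers of 2.
So 4^2922 ≡ 160 · 2525 · 2402 · 2364 · 604 · 1230 · 16 ≡ 100 (mod 2923).
Since 100 ≠ 1, base 4 is a Fermat witness: 2923 is composite.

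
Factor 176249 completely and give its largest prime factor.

176249 = 23 · 7663
7663 = 79 · 97
97 is prime.
So 176249 = 23 · 79 · 97; the largest prime factor is 97.

97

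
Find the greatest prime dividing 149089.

149089 = 29 · 5141
5141 = 53 · 97
97 is prime.
So 149089 = 29 · 53 · 97; the largest prime factor is 97.

97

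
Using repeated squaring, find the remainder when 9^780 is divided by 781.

9^1 ≡ 9 (mod 781)
9^2 ≡ 9^2 = 81 ≡ 81 (mod 781)
9^4 ≡ 81^2 = 6561 ≡ 313 (mod 781)
9^8 ≡ 313^2 = 97969 ≡ 344 (mod 781)
9^16 ≡ 344^2 = 118336 ≡ 405 (mod 781)
9^32 ≡ 405^2 = 164025 ≡ 15 (mod 781)
9^64 ≡ 15^2 = 225 ≡ 225 (mod 781)
9^128 ≡ 225^2 = 50625 ≡ 641 (mod 781)
9^256 ≡ 641^2 = 410881 ≡ 75 (mod 781)
9^512 ≡ 75^2 = 5625 ≡ 158 (mod 781)
780 = 512 + 256 + 8 + 4 in binary powers of 2.
So 9^780 ≡ 158 · 75 · 344 · 313 ≡ 529 (mod 781).
Since 529 ≠ 1, base 9 is a Fermat witness: 781 is composite.

529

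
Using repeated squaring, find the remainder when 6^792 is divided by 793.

6^1 ≡ 6 (mod 793)
6^2 ≡ 6^2 = 36 ≡ 36 (mod 793)
6^4 ≡ 36^2 = 1296 ≡ 503 (mod 793)
6^8 ≡ 503^2 = 253009 ≡ 42 (mod 793)
6^16 ≡ 42^2 = 1764 ≡ 178 (mod 793)
6^32 ≡ 178^2 = 31684 ≡ 757 (mod 793)
6^64 ≡ 757^2 = 573049 ≡ 503 (mod 793)
6^128 ≡ 503^2 = 253009 ≡ 42 (mod 793)
6^256 ≡ 42^2 = 1764 ≡ 178 (mod 793)
6^512 ≡ 178^2 = 31684 ≡ 757 (mod 793)
792 = 512 + 256 + 16 + 8 in binary powers of 2.
So 6^792 ≡ 757 · 178 · 178 · 42 ≡ 508 (mod 793).
Since 508 ≠ 1, base 6 is a Fermat witness: 793 is composite.

508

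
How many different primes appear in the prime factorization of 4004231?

4004231 = 7^2 · 81719
81719 = 11 · 7429
7429 = 17 · 437
437 = 19 · 23
4004231 = 7^2 · 11 · 17 · 19 · 23, which has 5 distinct prime factors.

5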